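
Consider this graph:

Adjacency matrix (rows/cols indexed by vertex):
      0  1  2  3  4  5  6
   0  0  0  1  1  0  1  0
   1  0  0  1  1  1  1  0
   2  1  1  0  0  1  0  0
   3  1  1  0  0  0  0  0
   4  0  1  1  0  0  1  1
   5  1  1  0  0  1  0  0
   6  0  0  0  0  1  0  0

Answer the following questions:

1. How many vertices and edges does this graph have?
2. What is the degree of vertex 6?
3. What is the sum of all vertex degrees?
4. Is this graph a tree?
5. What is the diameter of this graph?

Count: 7 vertices, 10 edges.
Vertex 6 has neighbors [4], degree = 1.
Handshaking lemma: 2 * 10 = 20.
A tree on 7 vertices has 6 edges. This graph has 10 edges (4 extra). Not a tree.
Diameter (longest shortest path) = 3.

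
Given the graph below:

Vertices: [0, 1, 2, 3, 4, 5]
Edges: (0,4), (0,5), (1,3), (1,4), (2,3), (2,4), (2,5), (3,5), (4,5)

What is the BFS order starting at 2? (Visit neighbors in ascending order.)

BFS from vertex 2 (neighbors processed in ascending order):
Visit order: 2, 3, 4, 5, 1, 0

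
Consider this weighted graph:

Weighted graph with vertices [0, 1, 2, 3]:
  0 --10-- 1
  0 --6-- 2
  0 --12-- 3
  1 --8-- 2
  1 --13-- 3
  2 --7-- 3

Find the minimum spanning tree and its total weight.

Applying Kruskal's algorithm (sort edges by weight, add if no cycle):
  Add (0,2) w=6
  Add (2,3) w=7
  Add (1,2) w=8
  Skip (0,1) w=10 (creates cycle)
  Skip (0,3) w=12 (creates cycle)
  Skip (1,3) w=13 (creates cycle)
MST weight = 21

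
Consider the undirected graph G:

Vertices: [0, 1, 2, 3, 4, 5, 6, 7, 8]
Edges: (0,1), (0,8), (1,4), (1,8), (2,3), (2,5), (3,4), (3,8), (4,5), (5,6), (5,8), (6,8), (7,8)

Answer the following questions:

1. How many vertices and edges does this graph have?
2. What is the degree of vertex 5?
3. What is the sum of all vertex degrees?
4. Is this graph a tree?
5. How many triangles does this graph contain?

Count: 9 vertices, 13 edges.
Vertex 5 has neighbors [2, 4, 6, 8], degree = 4.
Handshaking lemma: 2 * 13 = 26.
A tree on 9 vertices has 8 edges. This graph has 13 edges (5 extra). Not a tree.
Number of triangles = 2.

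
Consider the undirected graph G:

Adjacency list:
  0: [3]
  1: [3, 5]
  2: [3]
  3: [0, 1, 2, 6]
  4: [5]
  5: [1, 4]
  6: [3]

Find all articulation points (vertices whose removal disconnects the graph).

An articulation point is a vertex whose removal disconnects the graph.
Articulation points: [1, 3, 5]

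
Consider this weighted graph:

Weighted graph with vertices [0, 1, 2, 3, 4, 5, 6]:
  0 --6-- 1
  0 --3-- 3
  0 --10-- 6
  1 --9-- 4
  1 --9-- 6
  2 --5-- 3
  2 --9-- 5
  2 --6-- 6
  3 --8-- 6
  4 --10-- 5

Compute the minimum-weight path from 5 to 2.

Using Dijkstra's algorithm from vertex 5:
Shortest path: 5 -> 2
Total weight: 9 = 9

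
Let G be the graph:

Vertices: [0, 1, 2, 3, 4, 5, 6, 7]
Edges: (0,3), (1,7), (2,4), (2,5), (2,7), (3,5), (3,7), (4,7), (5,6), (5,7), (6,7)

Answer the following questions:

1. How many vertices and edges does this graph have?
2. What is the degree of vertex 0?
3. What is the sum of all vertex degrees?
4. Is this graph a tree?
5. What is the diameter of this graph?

Count: 8 vertices, 11 edges.
Vertex 0 has neighbors [3], degree = 1.
Handshaking lemma: 2 * 11 = 22.
A tree on 8 vertices has 7 edges. This graph has 11 edges (4 extra). Not a tree.
Diameter (longest shortest path) = 3.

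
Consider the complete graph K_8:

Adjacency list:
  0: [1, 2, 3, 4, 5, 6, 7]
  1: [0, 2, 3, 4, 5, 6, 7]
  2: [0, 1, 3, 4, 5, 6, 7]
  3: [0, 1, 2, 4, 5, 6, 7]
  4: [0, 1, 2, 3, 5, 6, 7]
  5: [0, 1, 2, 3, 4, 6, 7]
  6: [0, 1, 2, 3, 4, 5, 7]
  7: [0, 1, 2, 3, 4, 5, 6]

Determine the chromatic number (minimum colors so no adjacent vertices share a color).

In K_8, every vertex is adjacent to every other vertex.
Each vertex needs a unique color.
Chromatic number = 8.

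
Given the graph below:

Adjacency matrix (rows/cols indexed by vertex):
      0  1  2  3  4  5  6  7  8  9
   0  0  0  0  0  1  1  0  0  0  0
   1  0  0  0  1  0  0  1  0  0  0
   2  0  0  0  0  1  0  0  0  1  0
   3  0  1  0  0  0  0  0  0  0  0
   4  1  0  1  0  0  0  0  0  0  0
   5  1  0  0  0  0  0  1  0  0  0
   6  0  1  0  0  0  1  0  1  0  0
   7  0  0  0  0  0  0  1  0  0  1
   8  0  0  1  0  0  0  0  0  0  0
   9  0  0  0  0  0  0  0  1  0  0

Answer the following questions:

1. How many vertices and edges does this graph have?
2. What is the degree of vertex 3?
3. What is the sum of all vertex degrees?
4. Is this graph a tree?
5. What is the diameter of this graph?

Count: 10 vertices, 9 edges.
Vertex 3 has neighbors [1], degree = 1.
Handshaking lemma: 2 * 9 = 18.
A graph is a tree iff it is connected and has exactly n-1 edges. This graph is connected (all 10 vertices in one component) and has 10-1 = 9 edges. It is a tree.
Diameter (longest shortest path) = 7.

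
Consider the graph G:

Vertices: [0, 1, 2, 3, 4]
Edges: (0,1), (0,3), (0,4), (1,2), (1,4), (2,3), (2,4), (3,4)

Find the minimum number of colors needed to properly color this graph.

The graph has a maximum clique of size 3 (lower bound on chromatic number).
A valid 3-coloring: {0: 1, 1: 2, 2: 1, 3: 2, 4: 0}.
Chromatic number = 3.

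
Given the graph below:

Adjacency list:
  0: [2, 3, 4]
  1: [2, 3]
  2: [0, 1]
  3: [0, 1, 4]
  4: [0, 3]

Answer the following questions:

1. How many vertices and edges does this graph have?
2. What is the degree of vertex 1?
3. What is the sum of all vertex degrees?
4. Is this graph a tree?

Count: 5 vertices, 6 edges.
Vertex 1 has neighbors [2, 3], degree = 2.
Handshaking lemma: 2 * 6 = 12.
A tree on 5 vertices has 4 edges. This graph has 6 edges (2 extra). Not a tree.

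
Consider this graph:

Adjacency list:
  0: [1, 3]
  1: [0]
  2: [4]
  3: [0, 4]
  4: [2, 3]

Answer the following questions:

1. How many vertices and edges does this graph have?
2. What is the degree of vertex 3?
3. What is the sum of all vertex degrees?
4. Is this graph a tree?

Count: 5 vertices, 4 edges.
Vertex 3 has neighbors [0, 4], degree = 2.
Handshaking lemma: 2 * 4 = 8.
A graph is a tree iff it is connected and has exactly n-1 edges. This graph is connected (all 5 vertices in one component) and has 5-1 = 4 edges. It is a tree.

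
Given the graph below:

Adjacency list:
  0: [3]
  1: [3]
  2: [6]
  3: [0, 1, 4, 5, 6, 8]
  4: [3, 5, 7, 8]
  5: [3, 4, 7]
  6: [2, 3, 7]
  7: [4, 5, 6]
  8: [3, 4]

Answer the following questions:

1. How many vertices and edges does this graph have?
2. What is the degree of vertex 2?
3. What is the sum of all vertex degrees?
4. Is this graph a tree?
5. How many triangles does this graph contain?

Count: 9 vertices, 12 edges.
Vertex 2 has neighbors [6], degree = 1.
Handshaking lemma: 2 * 12 = 24.
A tree on 9 vertices has 8 edges. This graph has 12 edges (4 extra). Not a tree.
Number of triangles = 3.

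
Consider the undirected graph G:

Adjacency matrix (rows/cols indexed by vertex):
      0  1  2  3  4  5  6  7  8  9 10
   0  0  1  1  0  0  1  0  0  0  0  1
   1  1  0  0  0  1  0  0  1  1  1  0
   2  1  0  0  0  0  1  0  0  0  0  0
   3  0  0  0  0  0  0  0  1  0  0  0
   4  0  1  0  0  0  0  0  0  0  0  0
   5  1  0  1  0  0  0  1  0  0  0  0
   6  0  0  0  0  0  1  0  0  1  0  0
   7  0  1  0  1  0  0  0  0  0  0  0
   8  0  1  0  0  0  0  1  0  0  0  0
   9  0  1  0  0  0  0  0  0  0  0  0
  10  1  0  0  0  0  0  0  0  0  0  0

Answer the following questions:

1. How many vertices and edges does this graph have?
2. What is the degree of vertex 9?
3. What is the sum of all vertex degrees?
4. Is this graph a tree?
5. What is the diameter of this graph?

Count: 11 vertices, 12 edges.
Vertex 9 has neighbors [1], degree = 1.
Handshaking lemma: 2 * 12 = 24.
A tree on 11 vertices has 10 edges. This graph has 12 edges (2 extra). Not a tree.
Diameter (longest shortest path) = 4.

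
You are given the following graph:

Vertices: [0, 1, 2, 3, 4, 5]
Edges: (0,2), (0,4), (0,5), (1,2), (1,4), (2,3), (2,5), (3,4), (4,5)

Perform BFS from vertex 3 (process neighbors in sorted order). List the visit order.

BFS from vertex 3 (neighbors processed in ascending order):
Visit order: 3, 2, 4, 0, 1, 5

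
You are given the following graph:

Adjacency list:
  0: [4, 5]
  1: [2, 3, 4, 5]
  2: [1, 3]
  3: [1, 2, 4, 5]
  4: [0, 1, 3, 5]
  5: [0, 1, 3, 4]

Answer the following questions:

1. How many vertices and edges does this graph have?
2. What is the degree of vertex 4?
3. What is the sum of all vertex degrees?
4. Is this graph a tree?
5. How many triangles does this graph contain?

Count: 6 vertices, 10 edges.
Vertex 4 has neighbors [0, 1, 3, 5], degree = 4.
Handshaking lemma: 2 * 10 = 20.
A tree on 6 vertices has 5 edges. This graph has 10 edges (5 extra). Not a tree.
Number of triangles = 6.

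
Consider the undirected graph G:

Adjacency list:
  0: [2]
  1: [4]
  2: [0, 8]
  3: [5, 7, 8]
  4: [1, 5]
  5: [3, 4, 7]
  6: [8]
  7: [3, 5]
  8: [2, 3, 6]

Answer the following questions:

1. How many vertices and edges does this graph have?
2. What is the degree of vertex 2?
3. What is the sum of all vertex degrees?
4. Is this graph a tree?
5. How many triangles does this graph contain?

Count: 9 vertices, 9 edges.
Vertex 2 has neighbors [0, 8], degree = 2.
Handshaking lemma: 2 * 9 = 18.
A tree on 9 vertices has 8 edges. This graph has 9 edges (1 extra). Not a tree.
Number of triangles = 1.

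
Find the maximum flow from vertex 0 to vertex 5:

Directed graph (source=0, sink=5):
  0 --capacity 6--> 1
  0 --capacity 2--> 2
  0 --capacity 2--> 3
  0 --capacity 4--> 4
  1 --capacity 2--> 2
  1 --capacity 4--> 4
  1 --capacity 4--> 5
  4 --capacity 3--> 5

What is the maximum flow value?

Computing max flow:
  Flow on (0->1): 4/6
  Flow on (0->4): 3/4
  Flow on (1->5): 4/4
  Flow on (4->5): 3/3
Maximum flow = 7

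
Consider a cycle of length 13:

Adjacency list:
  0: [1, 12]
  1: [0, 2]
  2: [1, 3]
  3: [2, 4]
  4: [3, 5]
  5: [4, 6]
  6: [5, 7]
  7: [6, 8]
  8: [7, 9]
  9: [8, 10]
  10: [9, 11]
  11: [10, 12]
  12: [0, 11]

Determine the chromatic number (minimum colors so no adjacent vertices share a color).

This is an odd cycle (C_13). Odd cycles are not bipartite (any 2-coloring forces two adjacent vertices to match), and 3 colors suffice.
Chromatic number = 3.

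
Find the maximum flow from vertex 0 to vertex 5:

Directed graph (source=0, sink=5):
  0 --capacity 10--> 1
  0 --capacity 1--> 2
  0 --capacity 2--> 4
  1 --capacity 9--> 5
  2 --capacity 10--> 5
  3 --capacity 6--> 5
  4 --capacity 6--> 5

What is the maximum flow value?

Computing max flow:
  Flow on (0->1): 9/10
  Flow on (0->2): 1/1
  Flow on (0->4): 2/2
  Flow on (1->5): 9/9
  Flow on (2->5): 1/10
  Flow on (4->5): 2/6
Maximum flow = 12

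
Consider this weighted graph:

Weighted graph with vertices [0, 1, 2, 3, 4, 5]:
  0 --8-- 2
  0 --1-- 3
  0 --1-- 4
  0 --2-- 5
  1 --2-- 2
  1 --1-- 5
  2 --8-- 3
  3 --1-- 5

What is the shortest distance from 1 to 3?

Using Dijkstra's algorithm from vertex 1:
Shortest path: 1 -> 5 -> 3
Total weight: 1 + 1 = 2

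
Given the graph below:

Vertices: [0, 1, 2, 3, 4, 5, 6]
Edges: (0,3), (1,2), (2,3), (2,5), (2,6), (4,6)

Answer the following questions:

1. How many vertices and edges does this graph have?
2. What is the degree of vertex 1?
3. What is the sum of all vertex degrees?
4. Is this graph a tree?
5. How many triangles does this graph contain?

Count: 7 vertices, 6 edges.
Vertex 1 has neighbors [2], degree = 1.
Handshaking lemma: 2 * 6 = 12.
A graph is a tree iff it is connected and has exactly n-1 edges. This graph is connected (all 7 vertices in one component) and has 7-1 = 6 edges. It is a tree.
Number of triangles = 0.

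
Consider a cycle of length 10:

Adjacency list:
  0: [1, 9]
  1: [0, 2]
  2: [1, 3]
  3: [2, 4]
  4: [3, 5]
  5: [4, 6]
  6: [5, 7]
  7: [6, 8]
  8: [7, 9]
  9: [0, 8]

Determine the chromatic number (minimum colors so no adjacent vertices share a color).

This is an even cycle (C_10). Even cycles are bipartite.
Chromatic number = 2.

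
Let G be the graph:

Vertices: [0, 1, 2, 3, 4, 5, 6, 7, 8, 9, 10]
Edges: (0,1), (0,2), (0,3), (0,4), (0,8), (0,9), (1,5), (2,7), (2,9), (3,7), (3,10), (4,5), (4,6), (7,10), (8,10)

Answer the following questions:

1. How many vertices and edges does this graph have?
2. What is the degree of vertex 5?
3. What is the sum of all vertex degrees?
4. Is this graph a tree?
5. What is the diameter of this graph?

Count: 11 vertices, 15 edges.
Vertex 5 has neighbors [1, 4], degree = 2.
Handshaking lemma: 2 * 15 = 30.
A tree on 11 vertices has 10 edges. This graph has 15 edges (5 extra). Not a tree.
Diameter (longest shortest path) = 4.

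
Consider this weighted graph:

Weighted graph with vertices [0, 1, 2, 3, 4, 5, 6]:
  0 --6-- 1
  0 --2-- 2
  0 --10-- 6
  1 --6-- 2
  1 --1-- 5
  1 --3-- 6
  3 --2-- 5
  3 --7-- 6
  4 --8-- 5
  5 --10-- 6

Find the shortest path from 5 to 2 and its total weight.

Using Dijkstra's algorithm from vertex 5:
Shortest path: 5 -> 1 -> 2
Total weight: 1 + 6 = 7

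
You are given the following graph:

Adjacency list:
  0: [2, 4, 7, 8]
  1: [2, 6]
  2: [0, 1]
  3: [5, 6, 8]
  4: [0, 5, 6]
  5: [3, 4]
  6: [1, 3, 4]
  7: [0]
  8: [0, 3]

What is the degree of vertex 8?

Vertex 8 has neighbors [0, 3], so deg(8) = 2.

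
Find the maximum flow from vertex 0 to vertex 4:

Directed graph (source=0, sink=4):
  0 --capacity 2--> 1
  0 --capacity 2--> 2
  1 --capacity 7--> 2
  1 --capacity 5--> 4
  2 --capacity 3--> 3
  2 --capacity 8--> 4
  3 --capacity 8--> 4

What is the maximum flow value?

Computing max flow:
  Flow on (0->1): 2/2
  Flow on (0->2): 2/2
  Flow on (1->4): 2/5
  Flow on (2->4): 2/8
Maximum flow = 4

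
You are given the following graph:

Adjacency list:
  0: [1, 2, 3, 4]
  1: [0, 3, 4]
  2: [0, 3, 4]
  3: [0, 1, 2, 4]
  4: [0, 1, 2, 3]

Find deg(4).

Vertex 4 has neighbors [0, 1, 2, 3], so deg(4) = 4.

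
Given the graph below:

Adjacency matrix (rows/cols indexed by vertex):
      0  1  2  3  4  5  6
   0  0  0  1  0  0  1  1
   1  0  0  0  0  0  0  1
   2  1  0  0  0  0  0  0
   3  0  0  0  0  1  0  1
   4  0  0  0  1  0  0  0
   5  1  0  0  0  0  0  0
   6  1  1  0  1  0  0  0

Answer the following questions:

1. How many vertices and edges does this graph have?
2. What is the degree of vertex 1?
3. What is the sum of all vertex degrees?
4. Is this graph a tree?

Count: 7 vertices, 6 edges.
Vertex 1 has neighbors [6], degree = 1.
Handshaking lemma: 2 * 6 = 12.
A graph is a tree iff it is connected and has exactly n-1 edges. This graph is connected (all 7 vertices in one component) and has 7-1 = 6 edges. It is a tree.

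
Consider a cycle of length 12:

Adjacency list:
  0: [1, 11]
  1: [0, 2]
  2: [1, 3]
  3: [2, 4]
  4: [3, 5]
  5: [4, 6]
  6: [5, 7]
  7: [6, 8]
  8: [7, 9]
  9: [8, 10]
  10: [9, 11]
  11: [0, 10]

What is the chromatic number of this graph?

This is an even cycle (C_12). Even cycles are bipartite.
Chromatic number = 2.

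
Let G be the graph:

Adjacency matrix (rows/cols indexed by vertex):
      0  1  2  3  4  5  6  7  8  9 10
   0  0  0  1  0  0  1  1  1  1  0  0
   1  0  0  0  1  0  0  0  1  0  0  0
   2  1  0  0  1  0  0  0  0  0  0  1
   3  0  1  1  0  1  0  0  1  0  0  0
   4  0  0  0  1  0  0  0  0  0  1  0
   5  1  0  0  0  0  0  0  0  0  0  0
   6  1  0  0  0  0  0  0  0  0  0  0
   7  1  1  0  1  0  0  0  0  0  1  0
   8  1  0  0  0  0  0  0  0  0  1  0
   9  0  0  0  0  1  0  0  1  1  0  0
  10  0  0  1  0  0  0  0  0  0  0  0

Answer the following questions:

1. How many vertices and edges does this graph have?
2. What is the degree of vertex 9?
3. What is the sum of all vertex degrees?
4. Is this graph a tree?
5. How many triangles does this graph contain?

Count: 11 vertices, 14 edges.
Vertex 9 has neighbors [4, 7, 8], degree = 3.
Handshaking lemma: 2 * 14 = 28.
A tree on 11 vertices has 10 edges. This graph has 14 edges (4 extra). Not a tree.
Number of triangles = 1.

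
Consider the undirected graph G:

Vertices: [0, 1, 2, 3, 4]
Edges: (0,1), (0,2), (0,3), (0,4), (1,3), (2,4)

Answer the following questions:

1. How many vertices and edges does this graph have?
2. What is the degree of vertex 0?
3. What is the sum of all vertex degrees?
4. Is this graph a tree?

Count: 5 vertices, 6 edges.
Vertex 0 has neighbors [1, 2, 3, 4], degree = 4.
Handshaking lemma: 2 * 6 = 12.
A tree on 5 vertices has 4 edges. This graph has 6 edges (2 extra). Not a tree.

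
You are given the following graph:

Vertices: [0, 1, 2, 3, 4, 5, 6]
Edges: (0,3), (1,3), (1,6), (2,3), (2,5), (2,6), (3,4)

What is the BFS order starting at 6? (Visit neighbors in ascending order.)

BFS from vertex 6 (neighbors processed in ascending order):
Visit order: 6, 1, 2, 3, 5, 0, 4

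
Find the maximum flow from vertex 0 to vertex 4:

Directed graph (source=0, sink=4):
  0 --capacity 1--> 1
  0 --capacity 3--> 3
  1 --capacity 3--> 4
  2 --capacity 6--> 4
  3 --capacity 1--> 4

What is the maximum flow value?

Computing max flow:
  Flow on (0->1): 1/1
  Flow on (0->3): 1/3
  Flow on (1->4): 1/3
  Flow on (3->4): 1/1
Maximum flow = 2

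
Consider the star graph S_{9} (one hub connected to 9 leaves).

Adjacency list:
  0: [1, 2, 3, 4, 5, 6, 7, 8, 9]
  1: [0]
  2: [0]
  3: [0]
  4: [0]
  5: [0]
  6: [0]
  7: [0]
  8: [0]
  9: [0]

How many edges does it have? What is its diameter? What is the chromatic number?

Star graph S_{9}: the hub connects to all 9 leaves.
Edges = 9.
Diameter = 2 (any leaf to hub is 1, leaf to leaf through hub is 2).
Star graphs are bipartite (hub vs leaves), so chromatic number = 2.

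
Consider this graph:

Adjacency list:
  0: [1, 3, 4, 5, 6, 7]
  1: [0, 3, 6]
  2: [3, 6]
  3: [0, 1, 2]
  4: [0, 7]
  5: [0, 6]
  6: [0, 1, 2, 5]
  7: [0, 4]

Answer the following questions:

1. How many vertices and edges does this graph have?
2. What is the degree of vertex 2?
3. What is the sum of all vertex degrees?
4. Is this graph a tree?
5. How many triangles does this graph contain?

Count: 8 vertices, 12 edges.
Vertex 2 has neighbors [3, 6], degree = 2.
Handshaking lemma: 2 * 12 = 24.
A tree on 8 vertices has 7 edges. This graph has 12 edges (5 extra). Not a tree.
Number of triangles = 4.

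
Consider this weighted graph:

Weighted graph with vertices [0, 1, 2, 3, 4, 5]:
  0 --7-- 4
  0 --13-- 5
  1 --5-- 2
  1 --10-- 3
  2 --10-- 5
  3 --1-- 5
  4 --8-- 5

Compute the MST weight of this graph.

Applying Kruskal's algorithm (sort edges by weight, add if no cycle):
  Add (3,5) w=1
  Add (1,2) w=5
  Add (0,4) w=7
  Add (4,5) w=8
  Add (1,3) w=10
  Skip (2,5) w=10 (creates cycle)
  Skip (0,5) w=13 (creates cycle)
MST weight = 31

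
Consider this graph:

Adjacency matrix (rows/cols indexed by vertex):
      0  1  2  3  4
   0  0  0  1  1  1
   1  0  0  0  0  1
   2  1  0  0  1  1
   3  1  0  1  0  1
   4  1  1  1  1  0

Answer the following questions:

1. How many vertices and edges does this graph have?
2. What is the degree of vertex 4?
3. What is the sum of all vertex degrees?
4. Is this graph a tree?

Count: 5 vertices, 7 edges.
Vertex 4 has neighbors [0, 1, 2, 3], degree = 4.
Handshaking lemma: 2 * 7 = 14.
A tree on 5 vertices has 4 edges. This graph has 7 edges (3 extra). Not a tree.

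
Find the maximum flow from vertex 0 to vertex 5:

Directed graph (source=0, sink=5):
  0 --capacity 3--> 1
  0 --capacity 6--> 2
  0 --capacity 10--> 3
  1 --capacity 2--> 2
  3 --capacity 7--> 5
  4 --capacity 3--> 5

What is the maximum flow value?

Computing max flow:
  Flow on (0->3): 7/10
  Flow on (3->5): 7/7
Maximum flow = 7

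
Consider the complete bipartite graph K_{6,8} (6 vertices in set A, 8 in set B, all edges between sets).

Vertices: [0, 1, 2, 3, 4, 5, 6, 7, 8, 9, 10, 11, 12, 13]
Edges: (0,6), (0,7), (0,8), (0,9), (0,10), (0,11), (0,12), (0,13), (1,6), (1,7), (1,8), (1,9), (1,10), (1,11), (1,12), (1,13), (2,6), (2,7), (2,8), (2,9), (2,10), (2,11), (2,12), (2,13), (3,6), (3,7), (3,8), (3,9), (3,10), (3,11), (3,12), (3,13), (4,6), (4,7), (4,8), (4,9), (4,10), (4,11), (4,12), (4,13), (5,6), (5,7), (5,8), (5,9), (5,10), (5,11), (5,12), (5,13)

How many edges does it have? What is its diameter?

K_{6,8} has 6 * 8 = 48 edges.
Any vertex reaches any opposite-side vertex in 1 step; same-side vertices reach in 2 steps via any opposite-side vertex.
Diameter = 2.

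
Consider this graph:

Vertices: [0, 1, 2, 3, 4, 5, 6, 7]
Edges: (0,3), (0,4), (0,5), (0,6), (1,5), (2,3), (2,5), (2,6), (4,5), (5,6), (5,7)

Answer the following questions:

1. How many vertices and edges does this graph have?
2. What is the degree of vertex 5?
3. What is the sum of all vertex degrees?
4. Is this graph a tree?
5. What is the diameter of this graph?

Count: 8 vertices, 11 edges.
Vertex 5 has neighbors [0, 1, 2, 4, 6, 7], degree = 6.
Handshaking lemma: 2 * 11 = 22.
A tree on 8 vertices has 7 edges. This graph has 11 edges (4 extra). Not a tree.
Diameter (longest shortest path) = 3.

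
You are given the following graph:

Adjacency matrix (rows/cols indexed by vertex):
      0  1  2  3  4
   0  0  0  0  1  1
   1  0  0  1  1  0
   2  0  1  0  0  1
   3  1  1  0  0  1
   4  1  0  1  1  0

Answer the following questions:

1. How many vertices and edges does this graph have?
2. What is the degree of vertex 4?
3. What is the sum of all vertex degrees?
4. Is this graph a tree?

Count: 5 vertices, 6 edges.
Vertex 4 has neighbors [0, 2, 3], degree = 3.
Handshaking lemma: 2 * 6 = 12.
A tree on 5 vertices has 4 edges. This graph has 6 edges (2 extra). Not a tree.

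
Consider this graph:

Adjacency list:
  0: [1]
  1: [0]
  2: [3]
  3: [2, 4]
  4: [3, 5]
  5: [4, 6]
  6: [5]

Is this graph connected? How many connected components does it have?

Checking connectivity: the graph has 2 connected component(s).
Components: [[0, 1], [2, 3, 4, 5, 6]]. The graph is NOT connected.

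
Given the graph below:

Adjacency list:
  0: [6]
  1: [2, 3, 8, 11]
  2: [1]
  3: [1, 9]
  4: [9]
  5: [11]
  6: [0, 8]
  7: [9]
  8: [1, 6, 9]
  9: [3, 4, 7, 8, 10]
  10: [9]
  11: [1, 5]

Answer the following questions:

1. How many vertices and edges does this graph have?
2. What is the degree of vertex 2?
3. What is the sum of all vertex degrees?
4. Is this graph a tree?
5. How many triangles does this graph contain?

Count: 12 vertices, 12 edges.
Vertex 2 has neighbors [1], degree = 1.
Handshaking lemma: 2 * 12 = 24.
A tree on 12 vertices has 11 edges. This graph has 12 edges (1 extra). Not a tree.
Number of triangles = 0.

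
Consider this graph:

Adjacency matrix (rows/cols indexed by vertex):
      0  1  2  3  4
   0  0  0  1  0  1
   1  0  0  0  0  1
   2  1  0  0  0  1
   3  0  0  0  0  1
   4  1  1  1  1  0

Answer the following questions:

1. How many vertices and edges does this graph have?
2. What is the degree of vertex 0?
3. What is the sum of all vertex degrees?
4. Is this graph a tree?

Count: 5 vertices, 5 edges.
Vertex 0 has neighbors [2, 4], degree = 2.
Handshaking lemma: 2 * 5 = 10.
A tree on 5 vertices has 4 edges. This graph has 5 edges (1 extra). Not a tree.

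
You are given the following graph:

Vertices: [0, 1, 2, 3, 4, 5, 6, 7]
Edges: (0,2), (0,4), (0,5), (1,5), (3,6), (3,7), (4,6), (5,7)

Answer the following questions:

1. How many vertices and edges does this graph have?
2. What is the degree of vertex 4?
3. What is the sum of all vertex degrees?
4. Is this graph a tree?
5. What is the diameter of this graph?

Count: 8 vertices, 8 edges.
Vertex 4 has neighbors [0, 6], degree = 2.
Handshaking lemma: 2 * 8 = 16.
A tree on 8 vertices has 7 edges. This graph has 8 edges (1 extra). Not a tree.
Diameter (longest shortest path) = 4.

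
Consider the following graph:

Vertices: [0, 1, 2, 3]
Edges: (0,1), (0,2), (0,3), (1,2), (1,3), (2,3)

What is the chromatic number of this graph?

The graph has a maximum clique of size 4 (lower bound on chromatic number).
A valid 4-coloring: {0: 0, 1: 1, 2: 2, 3: 3}.
Chromatic number = 4.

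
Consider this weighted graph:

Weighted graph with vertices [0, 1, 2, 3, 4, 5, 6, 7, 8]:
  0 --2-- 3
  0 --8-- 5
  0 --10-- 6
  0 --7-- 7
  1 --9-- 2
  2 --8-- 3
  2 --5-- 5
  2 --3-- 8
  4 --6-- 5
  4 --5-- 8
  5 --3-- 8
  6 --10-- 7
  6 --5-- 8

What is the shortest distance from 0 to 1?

Using Dijkstra's algorithm from vertex 0:
Shortest path: 0 -> 3 -> 2 -> 1
Total weight: 2 + 8 + 9 = 19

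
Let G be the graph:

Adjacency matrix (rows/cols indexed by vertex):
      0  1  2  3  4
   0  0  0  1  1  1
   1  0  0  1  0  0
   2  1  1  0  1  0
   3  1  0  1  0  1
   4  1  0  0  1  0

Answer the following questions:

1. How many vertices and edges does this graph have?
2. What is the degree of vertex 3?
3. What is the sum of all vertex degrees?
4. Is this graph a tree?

Count: 5 vertices, 6 edges.
Vertex 3 has neighbors [0, 2, 4], degree = 3.
Handshaking lemma: 2 * 6 = 12.
A tree on 5 vertices has 4 edges. This graph has 6 edges (2 extra). Not a tree.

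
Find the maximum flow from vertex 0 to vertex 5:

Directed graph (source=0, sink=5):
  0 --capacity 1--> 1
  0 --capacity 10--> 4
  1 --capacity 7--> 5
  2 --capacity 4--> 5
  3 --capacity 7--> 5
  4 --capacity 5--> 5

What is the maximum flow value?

Computing max flow:
  Flow on (0->1): 1/1
  Flow on (0->4): 5/10
  Flow on (1->5): 1/7
  Flow on (4->5): 5/5
Maximum flow = 6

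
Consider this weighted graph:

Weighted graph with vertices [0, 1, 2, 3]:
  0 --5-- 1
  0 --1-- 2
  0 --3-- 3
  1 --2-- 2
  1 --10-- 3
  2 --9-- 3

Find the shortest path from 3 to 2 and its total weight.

Using Dijkstra's algorithm from vertex 3:
Shortest path: 3 -> 0 -> 2
Total weight: 3 + 1 = 4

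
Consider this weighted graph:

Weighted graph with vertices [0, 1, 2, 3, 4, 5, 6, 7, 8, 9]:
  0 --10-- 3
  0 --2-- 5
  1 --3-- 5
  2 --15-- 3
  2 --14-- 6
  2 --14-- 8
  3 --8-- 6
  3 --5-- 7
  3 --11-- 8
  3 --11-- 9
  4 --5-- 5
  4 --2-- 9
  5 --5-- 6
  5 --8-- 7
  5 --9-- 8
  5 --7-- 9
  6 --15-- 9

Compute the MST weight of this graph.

Applying Kruskal's algorithm (sort edges by weight, add if no cycle):
  Add (0,5) w=2
  Add (4,9) w=2
  Add (1,5) w=3
  Add (3,7) w=5
  Add (4,5) w=5
  Add (5,6) w=5
  Skip (5,9) w=7 (creates cycle)
  Add (3,6) w=8
  Skip (5,7) w=8 (creates cycle)
  Add (5,8) w=9
  Skip (0,3) w=10 (creates cycle)
  Skip (3,9) w=11 (creates cycle)
  Skip (3,8) w=11 (creates cycle)
  Add (2,6) w=14
  Skip (2,8) w=14 (creates cycle)
  Skip (2,3) w=15 (creates cycle)
  Skip (6,9) w=15 (creates cycle)
MST weight = 53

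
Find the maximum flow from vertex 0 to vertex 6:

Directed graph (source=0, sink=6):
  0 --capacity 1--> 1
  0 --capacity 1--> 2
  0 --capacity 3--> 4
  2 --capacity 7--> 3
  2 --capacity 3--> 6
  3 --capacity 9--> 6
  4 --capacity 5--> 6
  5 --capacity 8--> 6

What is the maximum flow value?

Computing max flow:
  Flow on (0->2): 1/1
  Flow on (0->4): 3/3
  Flow on (2->6): 1/3
  Flow on (4->6): 3/5
Maximum flow = 4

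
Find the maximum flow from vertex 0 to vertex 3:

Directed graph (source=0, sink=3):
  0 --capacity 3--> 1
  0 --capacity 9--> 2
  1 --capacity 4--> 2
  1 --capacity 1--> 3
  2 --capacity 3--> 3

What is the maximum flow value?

Computing max flow:
  Flow on (0->1): 3/3
  Flow on (0->2): 1/9
  Flow on (1->2): 2/4
  Flow on (1->3): 1/1
  Flow on (2->3): 3/3
Maximum flow = 4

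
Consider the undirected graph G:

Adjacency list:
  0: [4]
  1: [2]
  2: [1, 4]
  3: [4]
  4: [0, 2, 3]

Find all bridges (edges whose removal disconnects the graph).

A bridge is an edge whose removal increases the number of connected components.
Bridges found: (0,4), (1,2), (2,4), (3,4)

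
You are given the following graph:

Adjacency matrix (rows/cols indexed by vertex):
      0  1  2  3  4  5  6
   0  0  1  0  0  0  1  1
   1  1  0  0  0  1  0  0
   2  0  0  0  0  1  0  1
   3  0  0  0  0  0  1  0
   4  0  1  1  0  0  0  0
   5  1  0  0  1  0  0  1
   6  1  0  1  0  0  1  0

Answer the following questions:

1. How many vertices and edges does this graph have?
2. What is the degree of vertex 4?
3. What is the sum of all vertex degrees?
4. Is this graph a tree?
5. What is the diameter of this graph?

Count: 7 vertices, 8 edges.
Vertex 4 has neighbors [1, 2], degree = 2.
Handshaking lemma: 2 * 8 = 16.
A tree on 7 vertices has 6 edges. This graph has 8 edges (2 extra). Not a tree.
Diameter (longest shortest path) = 4.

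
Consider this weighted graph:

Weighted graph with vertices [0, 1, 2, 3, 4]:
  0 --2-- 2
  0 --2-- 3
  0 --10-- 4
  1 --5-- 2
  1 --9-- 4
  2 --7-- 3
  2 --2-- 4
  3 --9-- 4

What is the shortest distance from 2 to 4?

Using Dijkstra's algorithm from vertex 2:
Shortest path: 2 -> 4
Total weight: 2 = 2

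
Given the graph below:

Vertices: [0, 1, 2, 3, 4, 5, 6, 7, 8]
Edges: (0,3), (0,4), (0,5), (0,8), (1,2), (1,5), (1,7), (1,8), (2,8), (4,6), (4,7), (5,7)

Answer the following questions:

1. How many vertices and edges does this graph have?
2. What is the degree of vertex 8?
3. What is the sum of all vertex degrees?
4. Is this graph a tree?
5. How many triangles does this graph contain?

Count: 9 vertices, 12 edges.
Vertex 8 has neighbors [0, 1, 2], degree = 3.
Handshaking lemma: 2 * 12 = 24.
A tree on 9 vertices has 8 edges. This graph has 12 edges (4 extra). Not a tree.
Number of triangles = 2.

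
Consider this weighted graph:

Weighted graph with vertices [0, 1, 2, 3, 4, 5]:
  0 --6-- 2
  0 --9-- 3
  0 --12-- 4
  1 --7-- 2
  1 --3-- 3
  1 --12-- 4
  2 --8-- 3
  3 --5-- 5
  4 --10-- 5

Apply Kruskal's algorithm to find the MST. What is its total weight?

Applying Kruskal's algorithm (sort edges by weight, add if no cycle):
  Add (1,3) w=3
  Add (3,5) w=5
  Add (0,2) w=6
  Add (1,2) w=7
  Skip (2,3) w=8 (creates cycle)
  Skip (0,3) w=9 (creates cycle)
  Add (4,5) w=10
  Skip (0,4) w=12 (creates cycle)
  Skip (1,4) w=12 (creates cycle)
MST weight = 31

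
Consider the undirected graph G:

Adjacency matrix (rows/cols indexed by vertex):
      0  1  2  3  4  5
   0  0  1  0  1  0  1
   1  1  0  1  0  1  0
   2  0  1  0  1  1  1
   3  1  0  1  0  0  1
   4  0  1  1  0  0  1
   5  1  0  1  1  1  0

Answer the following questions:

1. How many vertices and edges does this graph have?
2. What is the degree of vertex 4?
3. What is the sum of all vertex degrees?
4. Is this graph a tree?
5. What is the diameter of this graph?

Count: 6 vertices, 10 edges.
Vertex 4 has neighbors [1, 2, 5], degree = 3.
Handshaking lemma: 2 * 10 = 20.
A tree on 6 vertices has 5 edges. This graph has 10 edges (5 extra). Not a tree.
Diameter (longest shortest path) = 2.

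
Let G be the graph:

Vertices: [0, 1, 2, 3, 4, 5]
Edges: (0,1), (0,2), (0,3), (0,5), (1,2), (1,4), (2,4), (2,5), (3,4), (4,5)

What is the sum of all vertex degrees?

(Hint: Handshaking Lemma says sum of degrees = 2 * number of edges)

Count edges: 10 edges.
By Handshaking Lemma: sum of degrees = 2 * 10 = 20.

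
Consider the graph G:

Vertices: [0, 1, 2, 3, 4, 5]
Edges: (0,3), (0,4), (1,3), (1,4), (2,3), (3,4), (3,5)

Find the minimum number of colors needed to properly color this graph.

The graph has a maximum clique of size 3 (lower bound on chromatic number).
A valid 3-coloring: {0: 2, 1: 2, 2: 1, 3: 0, 4: 1, 5: 1}.
Chromatic number = 3.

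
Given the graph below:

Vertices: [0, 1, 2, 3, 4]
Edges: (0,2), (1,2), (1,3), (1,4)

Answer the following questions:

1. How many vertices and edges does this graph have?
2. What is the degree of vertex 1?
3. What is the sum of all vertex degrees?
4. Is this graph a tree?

Count: 5 vertices, 4 edges.
Vertex 1 has neighbors [2, 3, 4], degree = 3.
Handshaking lemma: 2 * 4 = 8.
A graph is a tree iff it is connected and has exactly n-1 edges. This graph is connected (all 5 vertices in one component) and has 5-1 = 4 edges. It is a tree.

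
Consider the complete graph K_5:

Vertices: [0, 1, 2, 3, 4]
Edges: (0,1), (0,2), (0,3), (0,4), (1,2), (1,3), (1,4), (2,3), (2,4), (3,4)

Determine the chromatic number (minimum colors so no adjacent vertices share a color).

In K_5, every vertex is adjacent to every other vertex.
Each vertex needs a unique color.
Chromatic number = 5.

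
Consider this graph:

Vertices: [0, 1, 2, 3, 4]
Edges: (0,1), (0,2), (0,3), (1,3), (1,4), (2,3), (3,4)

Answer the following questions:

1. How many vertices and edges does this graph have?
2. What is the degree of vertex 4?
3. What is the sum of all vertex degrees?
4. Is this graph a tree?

Count: 5 vertices, 7 edges.
Vertex 4 has neighbors [1, 3], degree = 2.
Handshaking lemma: 2 * 7 = 14.
A tree on 5 vertices has 4 edges. This graph has 7 edges (3 extra). Not a tree.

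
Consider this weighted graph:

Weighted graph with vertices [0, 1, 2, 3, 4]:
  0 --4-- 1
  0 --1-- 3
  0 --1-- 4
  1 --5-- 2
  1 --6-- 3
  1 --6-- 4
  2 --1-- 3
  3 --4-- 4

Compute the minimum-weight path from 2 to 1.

Using Dijkstra's algorithm from vertex 2:
Shortest path: 2 -> 1
Total weight: 5 = 5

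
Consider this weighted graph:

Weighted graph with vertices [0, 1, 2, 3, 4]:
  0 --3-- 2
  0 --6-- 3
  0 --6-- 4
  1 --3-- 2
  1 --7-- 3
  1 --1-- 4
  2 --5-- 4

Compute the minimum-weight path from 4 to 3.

Using Dijkstra's algorithm from vertex 4:
Shortest path: 4 -> 1 -> 3
Total weight: 1 + 7 = 8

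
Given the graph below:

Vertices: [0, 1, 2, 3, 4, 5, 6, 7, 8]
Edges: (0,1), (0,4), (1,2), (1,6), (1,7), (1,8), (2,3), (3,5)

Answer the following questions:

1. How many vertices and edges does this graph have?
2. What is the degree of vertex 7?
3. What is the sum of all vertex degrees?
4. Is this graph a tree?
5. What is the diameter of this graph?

Count: 9 vertices, 8 edges.
Vertex 7 has neighbors [1], degree = 1.
Handshaking lemma: 2 * 8 = 16.
A graph is a tree iff it is connected and has exactly n-1 edges. This graph is connected (all 9 vertices in one component) and has 9-1 = 8 edges. It is a tree.
Diameter (longest shortest path) = 5.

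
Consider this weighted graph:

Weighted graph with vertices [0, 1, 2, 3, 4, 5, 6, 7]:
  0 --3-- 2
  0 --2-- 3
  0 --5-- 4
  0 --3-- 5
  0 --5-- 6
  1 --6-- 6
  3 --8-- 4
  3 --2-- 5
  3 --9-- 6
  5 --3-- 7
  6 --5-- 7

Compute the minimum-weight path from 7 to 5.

Using Dijkstra's algorithm from vertex 7:
Shortest path: 7 -> 5
Total weight: 3 = 3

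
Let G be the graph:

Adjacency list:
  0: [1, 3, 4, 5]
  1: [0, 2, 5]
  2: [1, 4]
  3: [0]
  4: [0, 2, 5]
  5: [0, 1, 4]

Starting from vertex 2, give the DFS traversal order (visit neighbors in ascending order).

DFS from vertex 2 (neighbors processed in ascending order):
Visit order: 2, 1, 0, 3, 4, 5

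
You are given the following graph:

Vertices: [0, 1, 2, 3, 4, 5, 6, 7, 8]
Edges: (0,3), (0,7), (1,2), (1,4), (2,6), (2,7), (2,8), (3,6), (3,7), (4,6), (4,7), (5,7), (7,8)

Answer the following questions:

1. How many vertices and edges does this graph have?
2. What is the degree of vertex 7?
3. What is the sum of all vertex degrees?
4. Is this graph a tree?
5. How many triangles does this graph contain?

Count: 9 vertices, 13 edges.
Vertex 7 has neighbors [0, 2, 3, 4, 5, 8], degree = 6.
Handshaking lemma: 2 * 13 = 26.
A tree on 9 vertices has 8 edges. This graph has 13 edges (5 extra). Not a tree.
Number of triangles = 2.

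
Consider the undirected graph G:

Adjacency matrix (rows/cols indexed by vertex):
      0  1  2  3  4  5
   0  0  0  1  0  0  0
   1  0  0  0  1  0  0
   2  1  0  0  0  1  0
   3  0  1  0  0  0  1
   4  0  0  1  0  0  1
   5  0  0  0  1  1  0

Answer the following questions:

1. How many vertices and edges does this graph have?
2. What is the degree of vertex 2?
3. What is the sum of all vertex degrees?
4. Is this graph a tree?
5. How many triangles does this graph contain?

Count: 6 vertices, 5 edges.
Vertex 2 has neighbors [0, 4], degree = 2.
Handshaking lemma: 2 * 5 = 10.
A graph is a tree iff it is connected and has exactly n-1 edges. This graph is connected (all 6 vertices in one component) and has 6-1 = 5 edges. It is a tree.
Number of triangles = 0.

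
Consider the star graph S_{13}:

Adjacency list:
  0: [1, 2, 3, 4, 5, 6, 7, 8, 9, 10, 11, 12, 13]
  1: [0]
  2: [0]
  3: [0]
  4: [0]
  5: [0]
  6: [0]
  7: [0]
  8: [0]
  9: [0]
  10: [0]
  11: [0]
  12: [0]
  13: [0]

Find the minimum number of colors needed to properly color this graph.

S_{13} has one hub adjacent to 13 leaves; leaves are pairwise non-adjacent.
Color the hub 0 and every leaf 1.
Chromatic number = 2.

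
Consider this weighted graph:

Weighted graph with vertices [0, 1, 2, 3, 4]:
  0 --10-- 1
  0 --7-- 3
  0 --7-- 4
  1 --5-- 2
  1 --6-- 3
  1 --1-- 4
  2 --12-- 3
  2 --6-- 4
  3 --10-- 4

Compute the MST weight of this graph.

Applying Kruskal's algorithm (sort edges by weight, add if no cycle):
  Add (1,4) w=1
  Add (1,2) w=5
  Add (1,3) w=6
  Skip (2,4) w=6 (creates cycle)
  Add (0,3) w=7
  Skip (0,4) w=7 (creates cycle)
  Skip (0,1) w=10 (creates cycle)
  Skip (3,4) w=10 (creates cycle)
  Skip (2,3) w=12 (creates cycle)
MST weight = 19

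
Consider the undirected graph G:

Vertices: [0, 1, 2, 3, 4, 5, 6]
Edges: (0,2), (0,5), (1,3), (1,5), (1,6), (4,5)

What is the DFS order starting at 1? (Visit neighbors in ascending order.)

DFS from vertex 1 (neighbors processed in ascending order):
Visit order: 1, 3, 5, 0, 2, 4, 6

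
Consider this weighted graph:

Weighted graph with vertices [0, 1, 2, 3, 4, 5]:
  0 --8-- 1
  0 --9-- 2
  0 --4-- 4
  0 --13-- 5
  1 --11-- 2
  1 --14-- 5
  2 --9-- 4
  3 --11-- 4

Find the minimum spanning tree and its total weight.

Applying Kruskal's algorithm (sort edges by weight, add if no cycle):
  Add (0,4) w=4
  Add (0,1) w=8
  Add (0,2) w=9
  Skip (2,4) w=9 (creates cycle)
  Skip (1,2) w=11 (creates cycle)
  Add (3,4) w=11
  Add (0,5) w=13
  Skip (1,5) w=14 (creates cycle)
MST weight = 45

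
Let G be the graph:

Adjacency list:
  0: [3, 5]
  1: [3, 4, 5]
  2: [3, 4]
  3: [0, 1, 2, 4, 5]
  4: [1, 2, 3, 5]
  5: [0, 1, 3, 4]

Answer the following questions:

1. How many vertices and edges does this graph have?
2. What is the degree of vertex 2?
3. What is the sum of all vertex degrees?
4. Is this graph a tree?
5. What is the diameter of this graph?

Count: 6 vertices, 10 edges.
Vertex 2 has neighbors [3, 4], degree = 2.
Handshaking lemma: 2 * 10 = 20.
A tree on 6 vertices has 5 edges. This graph has 10 edges (5 extra). Not a tree.
Diameter (longest shortest path) = 2.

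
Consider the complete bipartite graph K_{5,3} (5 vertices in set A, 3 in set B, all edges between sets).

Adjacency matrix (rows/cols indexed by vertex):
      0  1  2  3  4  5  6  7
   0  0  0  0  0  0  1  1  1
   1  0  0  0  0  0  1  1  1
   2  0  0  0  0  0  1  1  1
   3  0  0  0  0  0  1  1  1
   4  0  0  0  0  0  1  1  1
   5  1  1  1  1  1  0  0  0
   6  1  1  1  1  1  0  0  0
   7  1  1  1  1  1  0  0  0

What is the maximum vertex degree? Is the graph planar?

Set-A vertices have degree 3; set-B vertices have degree 5. Maximum degree = max(5,3) = 5.
K_{5,3} contains K_{3,3} as a subgraph (since both sides have >= 3 vertices); by Kuratowski's theorem it is not planar.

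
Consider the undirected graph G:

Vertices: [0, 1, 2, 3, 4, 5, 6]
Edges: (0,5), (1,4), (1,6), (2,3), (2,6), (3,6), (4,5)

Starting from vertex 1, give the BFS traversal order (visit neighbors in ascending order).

BFS from vertex 1 (neighbors processed in ascending order):
Visit order: 1, 4, 6, 5, 2, 3, 0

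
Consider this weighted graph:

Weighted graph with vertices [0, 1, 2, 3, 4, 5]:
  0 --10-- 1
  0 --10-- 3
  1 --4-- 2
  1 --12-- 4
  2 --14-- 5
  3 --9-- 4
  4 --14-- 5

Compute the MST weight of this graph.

Applying Kruskal's algorithm (sort edges by weight, add if no cycle):
  Add (1,2) w=4
  Add (3,4) w=9
  Add (0,1) w=10
  Add (0,3) w=10
  Skip (1,4) w=12 (creates cycle)
  Add (2,5) w=14
  Skip (4,5) w=14 (creates cycle)
MST weight = 47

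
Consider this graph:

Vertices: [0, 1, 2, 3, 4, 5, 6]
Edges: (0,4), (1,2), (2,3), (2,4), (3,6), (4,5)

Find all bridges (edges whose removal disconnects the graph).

A bridge is an edge whose removal increases the number of connected components.
Bridges found: (0,4), (1,2), (2,3), (2,4), (3,6), (4,5)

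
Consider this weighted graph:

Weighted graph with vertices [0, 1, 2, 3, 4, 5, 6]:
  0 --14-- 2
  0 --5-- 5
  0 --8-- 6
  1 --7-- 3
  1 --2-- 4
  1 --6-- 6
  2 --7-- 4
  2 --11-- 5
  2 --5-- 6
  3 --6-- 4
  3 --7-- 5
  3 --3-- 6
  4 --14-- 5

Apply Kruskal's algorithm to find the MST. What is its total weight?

Applying Kruskal's algorithm (sort edges by weight, add if no cycle):
  Add (1,4) w=2
  Add (3,6) w=3
  Add (0,5) w=5
  Add (2,6) w=5
  Add (1,6) w=6
  Skip (3,4) w=6 (creates cycle)
  Skip (1,3) w=7 (creates cycle)
  Skip (2,4) w=7 (creates cycle)
  Add (3,5) w=7
  Skip (0,6) w=8 (creates cycle)
  Skip (2,5) w=11 (creates cycle)
  Skip (0,2) w=14 (creates cycle)
  Skip (4,5) w=14 (creates cycle)
MST weight = 28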